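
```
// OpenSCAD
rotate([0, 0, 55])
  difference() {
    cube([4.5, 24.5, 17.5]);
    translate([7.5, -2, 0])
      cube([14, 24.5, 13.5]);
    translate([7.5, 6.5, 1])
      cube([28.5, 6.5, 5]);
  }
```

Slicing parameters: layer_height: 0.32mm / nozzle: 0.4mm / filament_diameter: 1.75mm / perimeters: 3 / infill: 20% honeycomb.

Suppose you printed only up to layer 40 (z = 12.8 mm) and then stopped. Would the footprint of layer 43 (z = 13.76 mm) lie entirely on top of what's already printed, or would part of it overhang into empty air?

Compare the two slices. At z = 12.8: the 4.5×24.5 cube contributes its full rectangle (area 110.25 mm²); the 14×24.5 cube at (7.5, -2) contributes its full rectangle (area 343.00 mm²); the cube at (7.5, 6.5) is absent (z outside [1, 6]); Subtracting the remaining from the first: starting from the 4.5×24.5 cube (110.25 mm²), the 14×24.5 cube at (7.5, -2) misses the remaining region (no effect) — area = 110.25 mm²; (rotated 55° about Z; rotation is an isometry so areas/perimeters/island counts are preserved). At z = 13.76: the 4.5×24.5 cube contributes its full rectangle (area 110.25 mm²); the cube at (7.5, -2) does not reach this height (z outside [0, 13.5]); the cube at (7.5, 6.5) does not reach this height (z outside [1, 6]); Taking the first minus the rest: none of the subtracted shapes is present at this height, so the 4.5×24.5 cube is unchanged — area = 110.25 mm²; (whole slice rotated 55° about Z — lengths, areas and connectivity unchanged). Checking containment: the cross-section at z = 13.76 is a subset of the cross-section at z = 12.8.

entirely on top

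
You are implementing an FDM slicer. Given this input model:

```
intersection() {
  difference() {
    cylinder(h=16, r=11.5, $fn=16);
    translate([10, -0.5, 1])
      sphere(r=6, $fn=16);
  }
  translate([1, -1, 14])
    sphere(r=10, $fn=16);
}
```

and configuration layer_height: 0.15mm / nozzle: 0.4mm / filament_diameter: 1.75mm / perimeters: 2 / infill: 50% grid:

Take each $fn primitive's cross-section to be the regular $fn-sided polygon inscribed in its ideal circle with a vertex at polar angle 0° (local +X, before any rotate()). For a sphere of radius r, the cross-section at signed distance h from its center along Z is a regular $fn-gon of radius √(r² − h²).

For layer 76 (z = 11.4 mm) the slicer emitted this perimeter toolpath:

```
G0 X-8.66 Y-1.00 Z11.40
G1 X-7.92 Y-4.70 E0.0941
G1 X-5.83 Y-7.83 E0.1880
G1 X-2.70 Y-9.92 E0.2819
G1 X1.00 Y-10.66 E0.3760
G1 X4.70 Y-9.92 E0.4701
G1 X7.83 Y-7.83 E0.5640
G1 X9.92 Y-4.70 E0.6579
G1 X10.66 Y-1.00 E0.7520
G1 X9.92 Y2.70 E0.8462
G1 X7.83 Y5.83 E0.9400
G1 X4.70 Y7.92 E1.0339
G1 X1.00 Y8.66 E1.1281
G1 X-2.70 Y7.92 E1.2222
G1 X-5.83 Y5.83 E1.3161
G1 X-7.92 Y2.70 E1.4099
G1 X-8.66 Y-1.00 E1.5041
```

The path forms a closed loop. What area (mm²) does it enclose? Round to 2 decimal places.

Apply the shoelace formula to the sequence of (X, Y) vertices; enclosed area = 285.58 mm².

285.58 mm²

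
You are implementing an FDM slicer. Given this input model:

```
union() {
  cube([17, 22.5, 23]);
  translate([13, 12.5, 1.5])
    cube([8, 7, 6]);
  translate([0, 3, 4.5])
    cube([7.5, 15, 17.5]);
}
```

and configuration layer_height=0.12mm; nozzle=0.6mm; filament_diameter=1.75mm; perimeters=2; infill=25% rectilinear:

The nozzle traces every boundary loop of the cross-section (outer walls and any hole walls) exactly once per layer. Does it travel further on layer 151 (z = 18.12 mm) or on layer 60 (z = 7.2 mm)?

layer 60 (z = 7.2 mm)

Layer 151 (z = 18.12): the cube is present — its section is the full 17×22.5 rectangle (perimeter 79.00 mm); the cube at (13, 12.5) is absent (z outside [1.5, 7.5]); the cube at (0, 3) (footprint 7.5×15) is included at this height (perimeter 45.00 mm); Taking the union: the 7.5×15 cube at (0, 3) lies entirely inside the 17×22.5 cube, so the union is just the 17×22.5 cube — boundary = 79.00 mm. So its perimeter = 79.00 mm. Layer 60 (z = 7.2): the 17×22.5 cube contributes its full rectangle (perimeter 79.00 mm); the cube at (13, 12.5) is present — its section is the full 8×7 rectangle (perimeter 30.00 mm); the cube at (0, 3) (footprint 7.5×15) is included at this height (perimeter 45.00 mm); Merging all regions: the regions partially overlap (shared area 140.50 mm²), so the edge portions inside another operand are dropped and the merged outline is re-measured after clipping — boundary = 87.00 mm. So its perimeter = 87.00 mm. Layer 60 is larger (87.00 vs 79.00 mm).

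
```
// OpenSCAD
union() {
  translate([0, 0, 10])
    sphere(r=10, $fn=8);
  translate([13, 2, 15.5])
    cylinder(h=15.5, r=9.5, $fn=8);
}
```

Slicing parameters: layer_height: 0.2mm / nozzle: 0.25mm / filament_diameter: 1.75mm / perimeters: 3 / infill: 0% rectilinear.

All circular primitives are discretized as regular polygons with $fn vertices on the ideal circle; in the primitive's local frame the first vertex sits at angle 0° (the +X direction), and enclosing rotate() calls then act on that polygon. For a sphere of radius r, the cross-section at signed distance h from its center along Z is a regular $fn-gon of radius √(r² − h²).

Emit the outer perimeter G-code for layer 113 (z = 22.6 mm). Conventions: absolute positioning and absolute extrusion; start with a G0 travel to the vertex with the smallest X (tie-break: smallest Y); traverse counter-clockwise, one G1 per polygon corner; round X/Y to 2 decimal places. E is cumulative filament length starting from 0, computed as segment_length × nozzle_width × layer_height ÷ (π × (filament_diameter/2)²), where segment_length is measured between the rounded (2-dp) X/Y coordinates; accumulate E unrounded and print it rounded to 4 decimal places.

At z = 22.6 mm: the sphere is absent (|z−center|=12.600 > r=10); the r=9.5 cylinder at (13, 2) gives a regular 8-gon of circumradius 9.5 (constant along its height); Taking the union: only the r=9.5 cylinder at (13, 2) is present, so the union is just that shape — 1 connected region. The outline is a single polygon with 8 vertices. Extrusion per mm of travel: 0.25 × 0.2 / (π × 0.875²) = 0.020788. Accumulating E over each segment gives final E = 1.2094.

G0 X3.50 Y2.00 Z22.60
G1 X6.28 Y-4.72 E0.1512
G1 X13.00 Y-7.50 E0.3023
G1 X19.72 Y-4.72 E0.4535
G1 X22.50 Y2.00 E0.6047
G1 X19.72 Y8.72 E0.7559
G1 X13.00 Y11.50 E0.9070
G1 X6.28 Y8.72 E1.0582
G1 X3.50 Y2.00 E1.2094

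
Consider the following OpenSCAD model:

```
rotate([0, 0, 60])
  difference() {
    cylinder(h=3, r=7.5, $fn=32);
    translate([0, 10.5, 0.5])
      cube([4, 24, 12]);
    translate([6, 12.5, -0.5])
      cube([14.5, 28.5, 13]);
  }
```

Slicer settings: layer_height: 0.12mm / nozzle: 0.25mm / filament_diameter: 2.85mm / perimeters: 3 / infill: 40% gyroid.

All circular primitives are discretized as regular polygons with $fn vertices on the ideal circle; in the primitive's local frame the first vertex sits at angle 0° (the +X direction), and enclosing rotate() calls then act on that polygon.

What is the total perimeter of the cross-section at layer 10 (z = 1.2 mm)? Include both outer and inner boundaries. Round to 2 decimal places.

At z = 1.2 mm: the r=7.5 cylinder contributes a regular 32-gon of circumradius 7.5 (perimeter = 2·32·7.500·sin(180°/32) = 47.05 mm); the cube at (0, 10.5) (footprint 4×24) is included at this height (perimeter 56.00 mm); the cube at (6, 12.5) is present — its section is the full 14.5×28.5 rectangle (perimeter 86.00 mm); After the difference (first − rest): starting from the r=7.5 cylinder, the 4×24 cube at (0, 10.5) misses the remaining region (no effect); the 14.5×28.5 cube at (6, 12.5) misses the remaining region (no effect) — boundary = 47.05 mm; (whole slice rotated 60° about Z — lengths, areas and connectivity unchanged). Overall, the cross-section is a single solid region. Total boundary length (outer) = 47.05 mm.

47.05 mm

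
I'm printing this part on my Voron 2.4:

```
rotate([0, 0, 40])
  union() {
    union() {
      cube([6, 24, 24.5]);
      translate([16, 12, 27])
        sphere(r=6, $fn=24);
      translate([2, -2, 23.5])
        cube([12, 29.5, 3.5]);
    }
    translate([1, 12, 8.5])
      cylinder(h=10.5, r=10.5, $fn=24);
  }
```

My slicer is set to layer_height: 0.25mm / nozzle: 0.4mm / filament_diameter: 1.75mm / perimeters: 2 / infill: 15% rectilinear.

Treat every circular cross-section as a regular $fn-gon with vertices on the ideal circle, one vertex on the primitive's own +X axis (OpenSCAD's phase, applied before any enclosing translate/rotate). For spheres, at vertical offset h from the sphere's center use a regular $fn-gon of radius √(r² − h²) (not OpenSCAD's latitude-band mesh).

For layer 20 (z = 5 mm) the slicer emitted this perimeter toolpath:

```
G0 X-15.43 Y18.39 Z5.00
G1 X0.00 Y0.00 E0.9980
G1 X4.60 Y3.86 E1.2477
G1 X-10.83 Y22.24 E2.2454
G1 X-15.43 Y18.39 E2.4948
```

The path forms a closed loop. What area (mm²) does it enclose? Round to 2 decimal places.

144.05 mm²

Apply the shoelace formula to the sequence of (X, Y) vertices; enclosed area = 144.05 mm².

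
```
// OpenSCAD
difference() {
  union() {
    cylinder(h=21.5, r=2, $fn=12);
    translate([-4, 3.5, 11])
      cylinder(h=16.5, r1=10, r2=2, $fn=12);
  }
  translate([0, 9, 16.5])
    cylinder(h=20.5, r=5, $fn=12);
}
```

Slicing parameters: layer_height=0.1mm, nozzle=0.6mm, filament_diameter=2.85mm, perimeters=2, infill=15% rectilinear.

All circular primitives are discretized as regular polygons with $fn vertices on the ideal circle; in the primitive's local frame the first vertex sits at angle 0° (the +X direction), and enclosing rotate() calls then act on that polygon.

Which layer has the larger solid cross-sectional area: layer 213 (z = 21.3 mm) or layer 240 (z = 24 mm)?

layer 213 (z = 21.3 mm)

Layer 213 (z = 21.3): the cylinder: section is a regular 12-gon, circumradius r=2 (area = (12/2)·2.000²·sin(360°/12) = 12.00 mm²); the cone at (-4, 3.5) contributes a regular 12-gon of circumradius 5.006 (interpolated between r1=10 and r2=2 at t=0.624) (area = (12/2)·5.006²·sin(360°/12) = 75.18 mm²); Combining (union): the regions partially overlap — summed areas 87.18 mm² minus the doubly-counted overlap 3.95 mm² gives 83.23 mm² — area = 83.23 mm²; the r=5 cylinder at (0, 9) contributes a regular 12-gon of circumradius 5 (area = (12/2)·5.000²·sin(360°/12) = 75.00 mm²); Taking the first minus the rest: starting from that combined region (83.23 mm²), the r=5 cylinder at (0, 9) partially overlaps it — only the 14.43 mm² overlap (of its 75.00 mm²) is removed, clipping the outline — area = 68.81 mm². So its area = 68.81 mm². Layer 240 (z = 24): the cylinder is not intersected at this z (z outside [0, 21.5]); the cone at (-4, 3.5) (r1=10→r2=2) has section circumradius 3.697 here — a regular 12-gon (area = (12/2)·3.697²·sin(360°/12) = 41.00 mm²); Combining (union): only the cone at (-4, 3.5) is present, so the union is just that shape — area = 41.00 mm²; the r=5 cylinder at (0, 9) gives a regular 12-gon of circumradius 5 (constant along its height) (area = (12/2)·5.000²·sin(360°/12) = 75.00 mm²); Taking the first minus the rest: starting from the result so far (41.00 mm²), the r=5 cylinder at (0, 9) partially overlaps it — only the 5.81 mm² overlap (of its 75.00 mm²) is removed, clipping the outline — area = 35.19 mm². So its area = 35.19 mm². Layer 213 is larger (68.81 vs 35.19 mm²).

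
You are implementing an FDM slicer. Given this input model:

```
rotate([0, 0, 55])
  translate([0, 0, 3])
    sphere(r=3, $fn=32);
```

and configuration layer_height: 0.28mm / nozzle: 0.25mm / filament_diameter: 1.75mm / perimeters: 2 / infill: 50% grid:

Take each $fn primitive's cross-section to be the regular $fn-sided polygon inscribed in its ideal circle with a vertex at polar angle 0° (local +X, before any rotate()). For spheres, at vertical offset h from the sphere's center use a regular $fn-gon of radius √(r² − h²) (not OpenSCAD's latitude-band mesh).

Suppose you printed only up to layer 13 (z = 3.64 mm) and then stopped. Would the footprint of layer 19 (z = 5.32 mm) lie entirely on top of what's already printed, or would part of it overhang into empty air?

entirely on top

Compare the two slices. At z = 3.64: the r=3 sphere contributes a regular 32-gon of circumradius √(3²−0.64²) = 2.931 (area = (32/2)·2.931²·sin(360°/32) = 26.81 mm²); (rotated 55° about Z; rotation is an isometry so areas/perimeters/island counts are preserved). At z = 5.32: the sphere: section is a regular 32-gon, circumradius = √(r²−h²) = √(3²−2.32²) = 1.902 (area = (32/2)·1.902²·sin(360°/32) = 11.29 mm²); (whole slice rotated 55° about Z — lengths, areas and connectivity unchanged). Checking containment: the cross-section at z = 5.32 is a subset of the cross-section at z = 3.64.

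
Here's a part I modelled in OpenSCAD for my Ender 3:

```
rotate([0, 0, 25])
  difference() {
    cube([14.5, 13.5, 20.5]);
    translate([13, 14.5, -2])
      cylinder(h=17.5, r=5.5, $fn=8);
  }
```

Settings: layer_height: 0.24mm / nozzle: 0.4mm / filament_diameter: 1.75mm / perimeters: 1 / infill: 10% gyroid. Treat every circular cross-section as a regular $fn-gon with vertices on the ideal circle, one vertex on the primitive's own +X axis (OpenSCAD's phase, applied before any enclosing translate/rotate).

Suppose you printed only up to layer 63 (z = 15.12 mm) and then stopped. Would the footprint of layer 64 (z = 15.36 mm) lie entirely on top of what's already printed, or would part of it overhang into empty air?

Compare the two slices. At z = 15.12: the 14.5×13.5 cube contributes its full rectangle (area 195.75 mm²); the r=5.5 cylinder at (13, 14.5) gives a regular 8-gon of circumradius 5.5 (constant along its height) (area = (8/2)·5.500²·sin(360°/8) = 85.56 mm²); Taking the first minus the rest: starting from the 14.5×13.5 cube (195.75 mm²), the r=5.5 cylinder at (13, 14.5) partially overlaps it — only the 22.38 mm² overlap (of its 85.56 mm²) is removed, clipping the outline — area = 173.37 mm²; (whole slice rotated 25° about Z — lengths, areas and connectivity unchanged). At z = 15.36: the cube is present — its section is the full 14.5×13.5 rectangle (area 195.75 mm²); the r=5.5 cylinder at (13, 14.5) gives a regular 8-gon of circumradius 5.5 (constant along its height) (area = (8/2)·5.500²·sin(360°/8) = 85.56 mm²); Subtracting the remaining from the first: starting from the 14.5×13.5 cube (195.75 mm²), the r=5.5 cylinder at (13, 14.5) partially overlaps it — only the 22.38 mm² overlap (of its 85.56 mm²) is removed, clipping the outline — area = 173.37 mm²; (whole slice rotated 25° about Z — lengths, areas and connectivity unchanged). Checking containment: the cross-section at z = 15.36 is a subset of the cross-section at z = 15.12.

entirely on top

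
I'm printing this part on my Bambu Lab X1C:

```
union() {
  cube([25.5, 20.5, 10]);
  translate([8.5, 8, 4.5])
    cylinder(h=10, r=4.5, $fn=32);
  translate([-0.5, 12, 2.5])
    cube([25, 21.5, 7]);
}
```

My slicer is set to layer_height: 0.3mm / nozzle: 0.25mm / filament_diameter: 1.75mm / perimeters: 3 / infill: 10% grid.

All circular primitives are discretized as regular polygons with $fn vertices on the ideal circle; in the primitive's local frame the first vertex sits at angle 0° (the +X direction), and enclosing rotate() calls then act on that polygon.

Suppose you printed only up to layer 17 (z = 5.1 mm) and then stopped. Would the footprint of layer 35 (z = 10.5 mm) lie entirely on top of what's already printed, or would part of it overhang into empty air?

entirely on top

Compare the two slices. At z = 5.1: the cube (footprint 25.5×20.5) is included at this height (area 522.75 mm²); the cylinder at (8.5, 8): section is a regular 32-gon, circumradius r=4.5 (area = (32/2)·4.500²·sin(360°/32) = 63.21 mm²); the 25×21.5 cube at (-0.5, 12) contributes its full rectangle (area 537.50 mm²); Combining (union): the regions partially overlap — summed areas 1123.46 mm² minus the doubly-counted overlap 271.46 mm² gives 852.00 mm² — area = 852.00 mm². At z = 10.5: the cube does not reach this height (z outside [0, 10]); the r=4.5 cylinder at (8.5, 8) contributes a regular 32-gon of circumradius 4.5 (area = (32/2)·4.500²·sin(360°/32) = 63.21 mm²); the cube at (-0.5, 12) is not intersected at this z (z outside [2.5, 9.5]); Merging all regions: only the r=4.5 cylinder at (8.5, 8) is present, so the union is just that shape — area = 63.21 mm². Checking containment: the cross-section at z = 10.5 is a subset of the cross-section at z = 5.1.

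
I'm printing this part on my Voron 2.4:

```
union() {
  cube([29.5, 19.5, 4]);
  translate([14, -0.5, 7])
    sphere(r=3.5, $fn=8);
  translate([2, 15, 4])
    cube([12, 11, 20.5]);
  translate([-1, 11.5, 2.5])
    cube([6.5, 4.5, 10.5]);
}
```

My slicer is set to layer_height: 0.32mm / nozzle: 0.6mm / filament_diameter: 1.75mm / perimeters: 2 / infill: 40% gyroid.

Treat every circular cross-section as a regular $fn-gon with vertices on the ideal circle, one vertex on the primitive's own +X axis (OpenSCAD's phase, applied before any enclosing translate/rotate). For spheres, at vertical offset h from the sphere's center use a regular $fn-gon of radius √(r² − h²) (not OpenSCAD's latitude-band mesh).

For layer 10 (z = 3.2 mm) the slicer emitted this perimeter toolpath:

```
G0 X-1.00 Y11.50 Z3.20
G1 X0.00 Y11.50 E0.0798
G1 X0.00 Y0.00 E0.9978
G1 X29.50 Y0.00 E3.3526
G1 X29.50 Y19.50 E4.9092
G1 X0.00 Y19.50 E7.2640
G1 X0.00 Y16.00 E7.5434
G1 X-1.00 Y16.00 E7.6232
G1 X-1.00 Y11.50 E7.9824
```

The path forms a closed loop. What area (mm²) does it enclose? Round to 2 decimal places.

579.75 mm²

Apply the shoelace formula to the sequence of (X, Y) vertices; enclosed area = 579.75 mm².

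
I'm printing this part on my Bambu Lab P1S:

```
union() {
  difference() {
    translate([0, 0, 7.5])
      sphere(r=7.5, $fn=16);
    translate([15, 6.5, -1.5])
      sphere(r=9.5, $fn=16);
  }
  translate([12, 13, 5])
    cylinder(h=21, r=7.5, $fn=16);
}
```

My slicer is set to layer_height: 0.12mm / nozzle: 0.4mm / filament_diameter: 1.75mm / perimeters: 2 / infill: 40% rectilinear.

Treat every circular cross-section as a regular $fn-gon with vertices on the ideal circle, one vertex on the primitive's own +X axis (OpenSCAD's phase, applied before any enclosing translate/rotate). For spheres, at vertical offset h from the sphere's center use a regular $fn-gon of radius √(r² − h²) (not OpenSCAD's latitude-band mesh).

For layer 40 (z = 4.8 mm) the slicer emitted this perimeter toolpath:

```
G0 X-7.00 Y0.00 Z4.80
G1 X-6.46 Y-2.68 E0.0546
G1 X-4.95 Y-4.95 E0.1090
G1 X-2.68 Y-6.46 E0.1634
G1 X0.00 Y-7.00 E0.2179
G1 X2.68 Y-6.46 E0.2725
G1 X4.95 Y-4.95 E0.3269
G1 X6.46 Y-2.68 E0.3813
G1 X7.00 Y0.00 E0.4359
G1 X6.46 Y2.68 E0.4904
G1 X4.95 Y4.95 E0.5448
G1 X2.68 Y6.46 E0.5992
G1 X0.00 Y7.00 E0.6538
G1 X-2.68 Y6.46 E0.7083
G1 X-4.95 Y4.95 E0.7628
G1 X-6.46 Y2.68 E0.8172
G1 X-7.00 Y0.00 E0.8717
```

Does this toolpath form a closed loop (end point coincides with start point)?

Start point (G0): (-7.00, 0.00). End point (last G1): the path returns to the start — closed.

yes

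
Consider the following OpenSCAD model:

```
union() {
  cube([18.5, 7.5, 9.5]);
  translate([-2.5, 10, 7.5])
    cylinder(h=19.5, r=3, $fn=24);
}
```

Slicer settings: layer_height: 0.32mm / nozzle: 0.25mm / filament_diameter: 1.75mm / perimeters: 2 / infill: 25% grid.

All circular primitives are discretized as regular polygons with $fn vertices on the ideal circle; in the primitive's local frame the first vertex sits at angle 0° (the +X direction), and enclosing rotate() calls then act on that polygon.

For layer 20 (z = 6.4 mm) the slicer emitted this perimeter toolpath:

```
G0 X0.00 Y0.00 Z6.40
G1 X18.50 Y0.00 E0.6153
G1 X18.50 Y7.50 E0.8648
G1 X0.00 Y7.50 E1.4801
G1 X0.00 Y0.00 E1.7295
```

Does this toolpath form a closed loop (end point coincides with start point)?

Start point (G0): (0.00, 0.00). End point (last G1): the path returns to the start — closed.

yes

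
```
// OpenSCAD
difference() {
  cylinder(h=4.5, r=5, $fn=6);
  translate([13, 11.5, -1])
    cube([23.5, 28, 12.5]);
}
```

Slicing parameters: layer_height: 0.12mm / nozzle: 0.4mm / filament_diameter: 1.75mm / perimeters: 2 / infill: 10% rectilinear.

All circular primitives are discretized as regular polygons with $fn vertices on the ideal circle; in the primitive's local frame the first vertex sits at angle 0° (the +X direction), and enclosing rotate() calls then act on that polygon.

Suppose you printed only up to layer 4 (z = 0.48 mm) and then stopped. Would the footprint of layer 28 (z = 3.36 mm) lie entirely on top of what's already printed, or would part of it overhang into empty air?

entirely on top

Compare the two slices. At z = 0.48: the cylinder: section is a regular 6-gon, circumradius r=5 (area = (6/2)·5.000²·sin(360°/6) = 64.95 mm²); the cube at (13, 11.5) (footprint 23.5×28) is included at this height (area 658.00 mm²); After the difference (first − rest): starting from the r=5 cylinder (64.95 mm²), the 23.5×28 cube at (13, 11.5) misses the remaining region (no effect) — area = 64.95 mm². At z = 3.36: the r=5 cylinder contributes a regular 6-gon of circumradius 5 (area = (6/2)·5.000²·sin(360°/6) = 64.95 mm²); the cube at (13, 11.5) (footprint 23.5×28) is included at this height (area 658.00 mm²); After the difference (first − rest): starting from the r=5 cylinder (64.95 mm²), the 23.5×28 cube at (13, 11.5) misses the remaining region (no effect) — area = 64.95 mm². Checking containment: the cross-section at z = 3.36 is a subset of the cross-section at z = 0.48.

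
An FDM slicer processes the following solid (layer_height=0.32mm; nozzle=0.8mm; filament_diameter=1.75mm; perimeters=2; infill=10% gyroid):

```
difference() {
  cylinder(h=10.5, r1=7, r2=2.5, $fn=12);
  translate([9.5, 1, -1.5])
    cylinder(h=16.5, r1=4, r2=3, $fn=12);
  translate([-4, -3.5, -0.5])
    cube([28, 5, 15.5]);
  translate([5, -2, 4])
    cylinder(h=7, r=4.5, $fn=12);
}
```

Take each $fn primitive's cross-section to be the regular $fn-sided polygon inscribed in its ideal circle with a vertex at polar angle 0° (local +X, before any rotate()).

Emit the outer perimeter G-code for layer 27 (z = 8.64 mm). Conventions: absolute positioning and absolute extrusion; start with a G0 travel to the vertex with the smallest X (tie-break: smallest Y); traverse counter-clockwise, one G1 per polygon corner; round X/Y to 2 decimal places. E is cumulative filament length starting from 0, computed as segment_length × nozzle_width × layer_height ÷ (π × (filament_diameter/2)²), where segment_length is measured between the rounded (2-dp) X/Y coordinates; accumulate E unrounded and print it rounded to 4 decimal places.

G0 X-2.90 Y1.50 Z8.64
G1 X2.35 Y1.50 E0.5588
G1 X2.68 Y1.83 E0.6084
G1 X1.65 Y2.86 E0.7635
G1 X0.00 Y3.30 E0.9452
G1 X-1.65 Y2.86 E1.1270
G1 X-2.86 Y1.65 E1.3091
G1 X-2.90 Y1.50 E1.3256

At z = 8.64 mm: the cone: at t=0.823 of its height the radius interpolates to r₁+(r₂−r₁)t = 3.297, giving a regular 12-gon of that circumradius; the cone at (9.5, 1): at t=0.615 of its height the radius interpolates to r₁+(r₂−r₁)t = 3.385, giving a regular 12-gon of that circumradius; the cube at (-4, -3.5) is present — its section is the full 28×5 rectangle; the cylinder at (5, -2): section is a regular 12-gon, circumradius r=4.5; After the difference (first − rest): starting from the cone, the cone at (9.5, 1) misses the remaining region (no effect); the 28×5 cube at (-4, -3.5) partially overlaps it — only the 25.60 mm² overlap (of its 140.00 mm²) is removed, clipping the outline; the r=4.5 cylinder at (5, -2) partially overlaps it — only the 0.10 mm² overlap (of its 60.75 mm²) is removed, clipping the outline — 1 connected region. The outline is a single polygon with 7 vertices. Extrusion per mm of travel: 0.8 × 0.32 / (π × 0.875²) = 0.106432. Accumulating E over each segment gives final E = 1.3256.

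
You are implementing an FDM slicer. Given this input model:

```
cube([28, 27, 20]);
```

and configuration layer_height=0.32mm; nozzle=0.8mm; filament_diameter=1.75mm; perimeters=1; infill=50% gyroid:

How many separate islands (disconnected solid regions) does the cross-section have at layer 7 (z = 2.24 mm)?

1

At z = 2.24 mm: the cube is present — its section is the full 28×27 rectangle. Overall, the cross-section is a single solid region. Island count = 1.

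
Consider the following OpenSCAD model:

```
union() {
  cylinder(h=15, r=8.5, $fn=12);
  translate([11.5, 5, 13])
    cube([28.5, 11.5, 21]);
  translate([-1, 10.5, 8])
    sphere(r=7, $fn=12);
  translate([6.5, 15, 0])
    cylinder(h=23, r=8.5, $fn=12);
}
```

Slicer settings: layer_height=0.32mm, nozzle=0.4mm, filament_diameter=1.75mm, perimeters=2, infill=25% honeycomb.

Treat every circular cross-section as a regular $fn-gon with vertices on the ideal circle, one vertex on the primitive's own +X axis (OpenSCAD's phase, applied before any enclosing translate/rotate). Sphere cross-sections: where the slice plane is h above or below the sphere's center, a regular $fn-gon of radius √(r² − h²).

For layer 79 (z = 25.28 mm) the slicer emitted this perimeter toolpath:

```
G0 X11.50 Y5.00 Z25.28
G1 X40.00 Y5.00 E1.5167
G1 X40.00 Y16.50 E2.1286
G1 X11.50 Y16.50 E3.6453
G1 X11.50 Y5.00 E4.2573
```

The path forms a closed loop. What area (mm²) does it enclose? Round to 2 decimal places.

Apply the shoelace formula to the sequence of (X, Y) vertices; enclosed area = 327.75 mm².

327.75 mm²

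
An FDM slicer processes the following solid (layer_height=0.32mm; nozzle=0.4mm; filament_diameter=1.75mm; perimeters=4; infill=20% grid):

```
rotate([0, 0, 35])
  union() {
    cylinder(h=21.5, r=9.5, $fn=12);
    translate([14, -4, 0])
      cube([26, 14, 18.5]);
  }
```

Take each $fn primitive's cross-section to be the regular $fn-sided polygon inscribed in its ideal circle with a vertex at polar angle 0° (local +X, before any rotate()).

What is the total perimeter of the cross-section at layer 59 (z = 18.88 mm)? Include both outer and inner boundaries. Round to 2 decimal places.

59.01 mm

At z = 18.88 mm: the r=9.5 cylinder contributes a regular 12-gon of circumradius 9.5 (perimeter = 2·12·9.500·sin(180°/12) = 59.01 mm); the cube at (14, -4) does not reach this height (z outside [0, 18.5]); Merging all regions: only the r=9.5 cylinder is present, so the union is just that shape — boundary = 59.01 mm; (rotated 35° about Z; rotation is an isometry so areas/perimeters/island counts are preserved). Overall, the cross-section is a single solid region. Total boundary length (outer) = 59.01 mm.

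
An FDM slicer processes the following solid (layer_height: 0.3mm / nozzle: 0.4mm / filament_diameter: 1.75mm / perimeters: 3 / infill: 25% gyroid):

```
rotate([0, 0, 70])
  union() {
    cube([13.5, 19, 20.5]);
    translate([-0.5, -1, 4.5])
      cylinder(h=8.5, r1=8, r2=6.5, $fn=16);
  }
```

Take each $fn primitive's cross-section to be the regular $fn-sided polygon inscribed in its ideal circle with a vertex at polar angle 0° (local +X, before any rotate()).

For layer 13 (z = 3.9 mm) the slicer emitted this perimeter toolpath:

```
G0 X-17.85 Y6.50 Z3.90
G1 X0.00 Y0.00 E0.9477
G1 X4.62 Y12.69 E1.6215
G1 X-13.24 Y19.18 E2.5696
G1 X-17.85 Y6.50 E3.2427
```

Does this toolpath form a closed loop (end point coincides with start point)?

yes

Start point (G0): (-17.85, 6.50). End point (last G1): the path returns to the start — closed.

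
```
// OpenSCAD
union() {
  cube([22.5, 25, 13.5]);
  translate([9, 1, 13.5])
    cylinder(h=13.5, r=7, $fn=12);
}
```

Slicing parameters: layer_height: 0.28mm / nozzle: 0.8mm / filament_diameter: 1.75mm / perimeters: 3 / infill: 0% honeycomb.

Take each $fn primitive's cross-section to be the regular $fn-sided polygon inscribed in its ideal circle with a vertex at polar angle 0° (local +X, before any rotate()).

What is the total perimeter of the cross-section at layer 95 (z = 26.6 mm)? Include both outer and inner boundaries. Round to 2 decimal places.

43.48 mm

At z = 26.6 mm: the cube is not intersected at this z (z outside [0, 13.5]); the r=7 cylinder at (9, 1) contributes a regular 12-gon of circumradius 7 (perimeter = 2·12·7.000·sin(180°/12) = 43.48 mm); Taking the union: only the r=7 cylinder at (9, 1) is present, so the union is just that shape — boundary = 43.48 mm. Overall, the cross-section is a single solid region. Total boundary length (outer) = 43.48 mm.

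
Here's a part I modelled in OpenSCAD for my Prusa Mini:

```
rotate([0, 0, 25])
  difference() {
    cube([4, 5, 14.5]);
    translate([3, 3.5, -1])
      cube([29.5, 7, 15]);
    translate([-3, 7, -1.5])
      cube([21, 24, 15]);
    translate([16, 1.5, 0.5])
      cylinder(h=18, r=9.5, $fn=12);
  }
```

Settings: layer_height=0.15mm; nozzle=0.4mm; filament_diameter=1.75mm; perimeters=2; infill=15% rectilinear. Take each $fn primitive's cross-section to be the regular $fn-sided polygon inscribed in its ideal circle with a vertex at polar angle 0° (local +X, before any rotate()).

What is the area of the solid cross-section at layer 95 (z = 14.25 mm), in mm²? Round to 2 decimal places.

At z = 14.25 mm: the cube is present — its section is the full 4×5 rectangle (area 20.00 mm²); the cube at (3, 3.5) is absent (z outside [-1, 14]); the cube at (-3, 7) is not intersected at this z (z outside [-1.5, 13.5]); the r=9.5 cylinder at (16, 1.5) contributes a regular 12-gon of circumradius 9.5 (area = (12/2)·9.500²·sin(360°/12) = 270.75 mm²); Subtracting the remaining from the first: starting from the 4×5 cube (20.00 mm²), the r=9.5 cylinder at (16, 1.5) misses the remaining region (no effect) — area = 20.00 mm²; (whole slice rotated 25° about Z — lengths, areas and connectivity unchanged). Overall, the cross-section is a single solid region. Net area = 20.00 mm².

20.00 mm²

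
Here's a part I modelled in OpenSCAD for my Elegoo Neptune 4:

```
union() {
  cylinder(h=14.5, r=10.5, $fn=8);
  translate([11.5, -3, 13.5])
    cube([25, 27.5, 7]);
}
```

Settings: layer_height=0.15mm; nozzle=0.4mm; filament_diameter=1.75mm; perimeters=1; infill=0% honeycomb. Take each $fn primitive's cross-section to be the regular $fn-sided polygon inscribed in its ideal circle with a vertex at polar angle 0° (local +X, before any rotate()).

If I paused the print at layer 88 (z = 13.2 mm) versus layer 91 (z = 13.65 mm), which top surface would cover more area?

Layer 88 (z = 13.2): the r=10.5 cylinder contributes a regular 8-gon of circumradius 10.5 (area = (8/2)·10.500²·sin(360°/8) = 311.83 mm²); the cube at (11.5, -3) does not reach this height (z outside [13.5, 20.5]); Combining (union): only the r=10.5 cylinder is present, so the union is just that shape — area = 311.83 mm². So its area = 311.83 mm². Layer 91 (z = 13.65): the cylinder: section is a regular 8-gon, circumradius r=10.5 (area = (8/2)·10.500²·sin(360°/8) = 311.83 mm²); the 25×27.5 cube at (11.5, -3) contributes its full rectangle (area 687.50 mm²); Merging all regions: the 2 present regions are separate (no shared area or edge), so areas and boundary lengths simply add and each stays a separate island — area = 999.33 mm². So its area = 999.33 mm². Layer 91 is larger (999.33 vs 311.83 mm²).

layer 91 (z = 13.65 mm)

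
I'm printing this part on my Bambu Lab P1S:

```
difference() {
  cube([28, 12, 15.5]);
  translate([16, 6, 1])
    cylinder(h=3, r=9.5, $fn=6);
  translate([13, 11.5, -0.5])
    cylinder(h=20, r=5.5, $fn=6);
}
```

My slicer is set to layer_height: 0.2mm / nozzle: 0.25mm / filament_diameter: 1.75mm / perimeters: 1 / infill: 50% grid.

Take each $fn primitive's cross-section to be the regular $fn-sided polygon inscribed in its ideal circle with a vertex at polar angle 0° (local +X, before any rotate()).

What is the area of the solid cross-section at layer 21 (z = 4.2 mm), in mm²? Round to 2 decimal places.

291.35 mm²

At z = 4.2 mm: the cube is present — its section is the full 28×12 rectangle (area 336.00 mm²); the cylinder at (16, 6) is absent (z outside [1, 4]); the r=5.5 cylinder at (13, 11.5) contributes a regular 6-gon of circumradius 5.5 (area = (6/2)·5.500²·sin(360°/6) = 78.59 mm²); Taking the first minus the rest: starting from the 28×12 cube (336.00 mm²), the r=5.5 cylinder at (13, 11.5) partially overlaps it — only the 44.65 mm² overlap (of its 78.59 mm²) is removed, clipping the outline — area = 291.35 mm². Overall, the cross-section is a single solid region. Net area = 291.35 mm².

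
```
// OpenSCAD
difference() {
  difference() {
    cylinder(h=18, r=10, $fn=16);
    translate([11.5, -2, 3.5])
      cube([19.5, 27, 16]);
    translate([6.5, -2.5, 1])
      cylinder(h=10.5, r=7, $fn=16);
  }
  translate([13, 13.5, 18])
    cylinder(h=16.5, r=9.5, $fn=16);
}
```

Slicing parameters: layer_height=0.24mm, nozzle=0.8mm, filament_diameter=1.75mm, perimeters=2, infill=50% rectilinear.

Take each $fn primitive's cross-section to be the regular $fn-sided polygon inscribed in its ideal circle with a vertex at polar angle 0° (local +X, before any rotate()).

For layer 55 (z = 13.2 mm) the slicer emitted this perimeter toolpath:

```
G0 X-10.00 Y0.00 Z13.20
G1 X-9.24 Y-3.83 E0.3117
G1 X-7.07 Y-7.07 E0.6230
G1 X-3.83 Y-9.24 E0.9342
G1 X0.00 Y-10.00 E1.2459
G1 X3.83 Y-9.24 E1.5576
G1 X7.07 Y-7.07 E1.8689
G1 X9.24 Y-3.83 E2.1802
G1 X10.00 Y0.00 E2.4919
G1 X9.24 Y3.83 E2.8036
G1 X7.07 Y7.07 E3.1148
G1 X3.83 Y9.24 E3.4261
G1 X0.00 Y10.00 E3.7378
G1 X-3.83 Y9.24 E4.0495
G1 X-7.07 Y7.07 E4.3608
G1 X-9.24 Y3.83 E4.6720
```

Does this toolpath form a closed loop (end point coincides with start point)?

no

Start point (G0): (-10.00, 0.00). End point (last G1): the path does not return to the start — open.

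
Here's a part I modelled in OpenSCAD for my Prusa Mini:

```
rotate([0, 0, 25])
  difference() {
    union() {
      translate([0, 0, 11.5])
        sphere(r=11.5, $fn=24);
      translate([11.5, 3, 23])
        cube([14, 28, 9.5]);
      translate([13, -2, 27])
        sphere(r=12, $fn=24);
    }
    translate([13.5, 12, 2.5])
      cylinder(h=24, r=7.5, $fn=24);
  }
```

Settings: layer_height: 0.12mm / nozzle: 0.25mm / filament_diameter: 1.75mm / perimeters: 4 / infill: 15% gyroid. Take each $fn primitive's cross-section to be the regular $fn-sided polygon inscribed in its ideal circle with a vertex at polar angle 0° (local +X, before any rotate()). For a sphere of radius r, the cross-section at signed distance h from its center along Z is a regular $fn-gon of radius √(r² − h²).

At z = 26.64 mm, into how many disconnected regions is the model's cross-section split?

At z = 26.64 mm: the sphere does not reach this height (|z−center|=15.140 > r=11.5); the 14×28 cube at (11.5, 3) contributes its full rectangle; the r=12 sphere at (13, -2) slices to a regular 24-gon of circumradius 11.995 (√(r²−h²) with h=0.36 from center); Combining (union): the regions partially overlap (shared area 64.23 mm²), so overlapping operands fuse into one piece — 1 connected region; the cylinder at (13.5, 12) is not intersected at this z (z outside [2.5, 26.5]); Taking the first minus the rest: none of the subtracted shapes is present at this height, so the result so far is unchanged — 1 connected region; (whole slice rotated 25° about Z — lengths, areas and connectivity unchanged). The result has 1 disconnected region.

1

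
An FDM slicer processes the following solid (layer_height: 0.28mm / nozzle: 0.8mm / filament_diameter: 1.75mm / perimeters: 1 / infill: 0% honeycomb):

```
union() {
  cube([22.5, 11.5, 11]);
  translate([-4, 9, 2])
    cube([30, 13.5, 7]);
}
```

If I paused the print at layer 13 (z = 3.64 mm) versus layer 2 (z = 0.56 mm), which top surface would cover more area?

Layer 13 (z = 3.64): the cube (footprint 22.5×11.5) is included at this height (area 258.75 mm²); the cube at (-4, 9) is present — its section is the full 30×13.5 rectangle (area 405.00 mm²); Taking the union: the regions partially overlap — summed areas 663.75 mm² minus the doubly-counted overlap 56.25 mm² gives 607.50 mm² — area = 607.50 mm². So its area = 607.50 mm². Layer 2 (z = 0.56): the 22.5×11.5 cube contributes its full rectangle (area 258.75 mm²); the cube at (-4, 9) does not reach this height (z outside [2, 9]); Taking the union: only the 22.5×11.5 cube is present, so the union is just that shape — area = 258.75 mm². So its area = 258.75 mm². Layer 13 is larger (607.50 vs 258.75 mm²).

layer 13 (z = 3.64 mm)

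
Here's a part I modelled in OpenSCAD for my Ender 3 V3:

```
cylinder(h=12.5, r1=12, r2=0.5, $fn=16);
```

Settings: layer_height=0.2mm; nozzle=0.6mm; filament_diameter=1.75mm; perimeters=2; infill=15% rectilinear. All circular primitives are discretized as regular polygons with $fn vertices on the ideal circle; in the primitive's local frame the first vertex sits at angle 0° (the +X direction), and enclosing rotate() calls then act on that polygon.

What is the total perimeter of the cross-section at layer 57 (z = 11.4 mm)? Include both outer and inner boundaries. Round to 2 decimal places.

9.44 mm

At z = 11.4 mm: the cone: at t=0.912 of its height the radius interpolates to r₁+(r₂−r₁)t = 1.512, giving a regular 16-gon of that circumradius (perimeter = 2·16·1.512·sin(180°/16) = 9.44 mm). Overall, the cross-section is a single solid region. Total boundary length (outer) = 9.44 mm.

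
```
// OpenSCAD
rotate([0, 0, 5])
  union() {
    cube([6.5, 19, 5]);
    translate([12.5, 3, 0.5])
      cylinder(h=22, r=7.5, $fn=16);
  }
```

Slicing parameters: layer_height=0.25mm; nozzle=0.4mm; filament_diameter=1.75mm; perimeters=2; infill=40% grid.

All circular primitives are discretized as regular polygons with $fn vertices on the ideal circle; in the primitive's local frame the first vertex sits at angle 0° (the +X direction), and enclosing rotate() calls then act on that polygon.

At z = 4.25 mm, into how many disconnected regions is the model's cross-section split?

1

At z = 4.25 mm: the 6.5×19 cube contributes its full rectangle; the r=7.5 cylinder at (12.5, 3) gives a regular 16-gon of circumradius 7.5 (constant along its height); Combining (union): the regions partially overlap (shared area 7.73 mm²), so overlapping operands fuse into one piece — 1 connected region; (whole slice rotated 5° about Z — lengths, areas and connectivity unchanged). The result has 1 disconnected region.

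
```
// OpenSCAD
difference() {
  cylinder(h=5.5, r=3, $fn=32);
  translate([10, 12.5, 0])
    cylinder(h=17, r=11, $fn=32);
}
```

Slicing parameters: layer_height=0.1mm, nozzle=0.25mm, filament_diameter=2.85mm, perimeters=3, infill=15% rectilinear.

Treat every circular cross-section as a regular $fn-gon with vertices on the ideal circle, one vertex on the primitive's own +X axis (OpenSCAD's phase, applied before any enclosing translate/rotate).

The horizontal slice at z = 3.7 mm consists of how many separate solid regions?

1

At z = 3.7 mm: the cylinder: section is a regular 32-gon, circumradius r=3; the r=11 cylinder at (10, 12.5) gives a regular 32-gon of circumradius 11 (constant along its height); After the difference (first − rest): starting from the r=3 cylinder, the r=11 cylinder at (10, 12.5) misses the remaining region (no effect) — 1 connected region. The result has 1 disconnected region.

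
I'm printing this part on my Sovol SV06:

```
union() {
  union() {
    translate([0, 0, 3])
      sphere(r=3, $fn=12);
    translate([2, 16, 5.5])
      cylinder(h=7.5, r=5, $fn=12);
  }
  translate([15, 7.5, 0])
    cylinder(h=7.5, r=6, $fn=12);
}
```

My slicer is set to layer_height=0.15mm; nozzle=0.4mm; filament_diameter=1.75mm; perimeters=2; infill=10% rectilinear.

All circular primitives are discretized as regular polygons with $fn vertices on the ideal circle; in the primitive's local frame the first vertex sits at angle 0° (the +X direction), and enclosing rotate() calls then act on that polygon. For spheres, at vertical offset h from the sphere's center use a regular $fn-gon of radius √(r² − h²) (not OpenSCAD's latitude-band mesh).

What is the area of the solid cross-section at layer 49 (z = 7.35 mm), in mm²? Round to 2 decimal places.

At z = 7.35 mm: the sphere is not intersected at this z (|z−center|=4.350 > r=3); the r=5 cylinder at (2, 16) gives a regular 12-gon of circumradius 5 (constant along its height) (area = (12/2)·5.000²·sin(360°/12) = 75.00 mm²); Combining (union): only the r=5 cylinder at (2, 16) is present, so the union is just that shape — area = 75.00 mm²; the cylinder at (15, 7.5): section is a regular 12-gon, circumradius r=6 (area = (12/2)·6.000²·sin(360°/12) = 108.00 mm²); Merging all regions: the 2 present regions are separate (no shared area or edge), so areas and boundary lengths simply add and each stays a separate island — area = 183.00 mm². Overall, the cross-section has 2 separate islands. Net area = 183.00 mm².

183.00 mm²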